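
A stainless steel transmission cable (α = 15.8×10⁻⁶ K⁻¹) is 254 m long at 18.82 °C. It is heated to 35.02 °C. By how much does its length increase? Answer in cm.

ΔL = 6.50 cm

|ΔT| = |35.02 − 18.82| = 16.20 K
ΔL = αL₀ΔT = (15.8×10⁻⁶)(254)(16.20) = 6.50×10⁻² m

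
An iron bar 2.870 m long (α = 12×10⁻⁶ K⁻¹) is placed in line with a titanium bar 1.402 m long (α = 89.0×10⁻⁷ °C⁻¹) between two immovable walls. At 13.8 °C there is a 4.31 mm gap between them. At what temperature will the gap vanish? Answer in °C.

α₁L₁ = 3.444×10⁻⁵ m/K, α₂L₂ = 1.24778×10⁻⁵ m/K → total 4.69178×10⁻⁵ m/K
ΔT = g/(α₁L₁+α₂L₂) = 4.31×10⁻³ / 4.69178×10⁻⁵ = 91.86 K
T = 13.8 + 91.86 = 105.66 °C

T = 106 °C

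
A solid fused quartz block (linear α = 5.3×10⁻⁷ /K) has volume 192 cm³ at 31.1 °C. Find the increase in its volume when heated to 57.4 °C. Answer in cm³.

Isotropic solid: β ≈ 3α = 1.6×10⁻⁶ /K; ΔT = 26.3 K
ΔV = 3αV₀ΔT = 3(5.3×10⁻⁷)(192)(26.3) = 8.03×10⁻³ cm³

ΔV = 0.00803 cm³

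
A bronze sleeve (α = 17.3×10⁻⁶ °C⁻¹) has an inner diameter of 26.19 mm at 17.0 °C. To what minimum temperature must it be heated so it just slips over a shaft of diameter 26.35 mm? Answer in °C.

Required Δd = 26.35 − 26.19 = 0.16 mm
Δd = αd₀ΔT ⇒ ΔT = Δd/(αd₀) = 0.16 / (17.3×10⁻⁶ × 26.19) = 353.13 K
T_min = 17.0 + 353.13 = 370.13 °C

T = 370 °C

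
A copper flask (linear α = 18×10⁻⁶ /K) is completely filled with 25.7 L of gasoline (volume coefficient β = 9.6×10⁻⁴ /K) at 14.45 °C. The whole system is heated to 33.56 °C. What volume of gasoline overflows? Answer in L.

The flask also expands: β_container ≈ 3α = 5.4×10⁻⁵ /K
Net overflow = V₀(β_liq − 3α_cont)ΔT
β − 3α = 9.60×10⁻⁴ − 5.4×10⁻⁵ = 9.06×10⁻⁴ /K; ΔT = 19.11 K
ΔV = 25.7 × 9.06×10⁻⁴ × 19.11 = 0.445 L

0.445 L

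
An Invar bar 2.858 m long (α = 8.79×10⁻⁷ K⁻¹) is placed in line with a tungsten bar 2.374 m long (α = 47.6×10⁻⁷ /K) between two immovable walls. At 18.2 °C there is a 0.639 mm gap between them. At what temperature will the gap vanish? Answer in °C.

α₁L₁ = 2.512182×10⁻⁶ m/K, α₂L₂ = 1.130024×10⁻⁵ m/K → total 1.3812422×10⁻⁵ m/K
ΔT = g/(α₁L₁+α₂L₂) = 6.39×10⁻⁴ / 1.3812422×10⁻⁵ = 46.263 K
T = 18.2 + 46.263 = 64.463 °C

T = 64.5 °C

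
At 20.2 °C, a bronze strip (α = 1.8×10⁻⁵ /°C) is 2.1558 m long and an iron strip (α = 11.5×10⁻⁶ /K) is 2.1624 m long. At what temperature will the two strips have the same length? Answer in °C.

L₁(1 + α₁ΔT) = L₂(1 + α₂ΔT) ⇒ ΔT = (L₂ − L₁)/(α₁L₁ − α₂L₂)
L₂ − L₁ = 2.1624 − 2.1558 = 6.60×10⁻³ m
α₁L₁ − α₂L₂ = 1.8×10⁻⁵×2.1558 − 11.5×10⁻⁶×2.1624 = 1.39368×10⁻⁵ m/K
ΔT = 6.60×10⁻³ / 1.39368×10⁻⁵ = 473.566 K
T = 20.2 + 473.566 = 493.766 °C

T = 493.8 °C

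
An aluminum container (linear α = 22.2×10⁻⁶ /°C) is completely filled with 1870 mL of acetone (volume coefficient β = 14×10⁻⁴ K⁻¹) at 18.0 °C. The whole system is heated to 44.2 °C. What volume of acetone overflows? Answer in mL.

The container also expands: β_container ≈ 3α = 6.66×10⁻⁵ /K
Net overflow = V₀(β_liq − 3α_cont)ΔT
β − 3α = 1.40×10⁻³ − 6.66×10⁻⁵ = 1.3334×10⁻³ /K; ΔT = 26.2 K
ΔV = 1870 × 1.3334×10⁻³ × 26.2 = 65.3 mL

65.3 mL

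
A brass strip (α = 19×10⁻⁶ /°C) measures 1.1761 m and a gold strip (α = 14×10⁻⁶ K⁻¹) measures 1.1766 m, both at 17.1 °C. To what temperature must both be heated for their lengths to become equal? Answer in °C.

T = 102.2 °C

L₁(1 + α₁ΔT) = L₂(1 + α₂ΔT) ⇒ ΔT = (L₂ − L₁)/(α₁L₁ − α₂L₂)
L₂ − L₁ = 1.1766 − 1.1761 = 5.00×10⁻⁴ m
α₁L₁ − α₂L₂ = 19×10⁻⁶×1.1761 − 14×10⁻⁶×1.1766 = 5.8735×10⁻⁶ m/K
ΔT = 5.00×10⁻⁴ / 5.8735×10⁻⁶ = 85.128 K
T = 17.1 + 85.128 = 102.228 °C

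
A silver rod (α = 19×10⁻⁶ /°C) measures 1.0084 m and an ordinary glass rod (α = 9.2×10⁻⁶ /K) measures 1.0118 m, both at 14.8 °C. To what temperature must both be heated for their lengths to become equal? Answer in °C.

Equal length when α₁L₁ΔT − α₂L₂ΔT = L₂ − L₁ = 3.40×10⁻³ m
α₁L₁ = 1.91596×10⁻⁵, α₂L₂ = 9.30856×10⁻⁶ → Δ(αL) = 9.85104×10⁻⁶ m/K
ΔT = 3.40×10⁻³ / 9.85104×10⁻⁶ = 345.141 K, so T = 14.8 + 345.141 = 359.941 °C

T = 359.9 °C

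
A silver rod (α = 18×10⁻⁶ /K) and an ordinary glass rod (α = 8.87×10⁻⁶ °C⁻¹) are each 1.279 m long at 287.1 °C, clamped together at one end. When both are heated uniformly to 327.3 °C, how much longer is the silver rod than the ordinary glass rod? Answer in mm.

0.469 mm

ΔT = 40.2 K
silver: ΔL = 18×10⁻⁶ × 1.279 m × 40.2 = 9.2548×10⁻⁴ m = 0.92548 mm
ordinary glass: ΔL = 8.87×10⁻⁶ × 1.279 m × 40.2 = 4.5606×10⁻⁴ m = 0.45606 mm
difference = 0.92548 − 0.45606 = 0.46942 mm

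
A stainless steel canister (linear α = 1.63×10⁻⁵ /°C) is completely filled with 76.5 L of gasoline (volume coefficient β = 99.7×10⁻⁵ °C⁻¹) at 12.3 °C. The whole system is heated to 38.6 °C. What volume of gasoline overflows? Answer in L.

1.91 L

The canister also expands: β_container ≈ 3α = 4.89×10⁻⁵ /K
Net overflow = V₀(β_liq − 3α_cont)ΔT
β − 3α = 9.97×10⁻⁴ − 4.89×10⁻⁵ = 9.481×10⁻⁴ /K; ΔT = 26.3 K
ΔV = 76.5 × 9.481×10⁻⁴ × 26.3 = 1.91 L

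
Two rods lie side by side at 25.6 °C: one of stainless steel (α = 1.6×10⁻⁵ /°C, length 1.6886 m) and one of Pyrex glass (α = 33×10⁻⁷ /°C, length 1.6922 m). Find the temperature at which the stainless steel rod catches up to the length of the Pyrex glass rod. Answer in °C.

Equal length when α₁L₁ΔT − α₂L₂ΔT = L₂ − L₁ = 3.60×10⁻³ m
α₁L₁ = 2.70176×10⁻⁵, α₂L₂ = 5.58426×10⁻⁶ → Δ(αL) = 2.143334×10⁻⁵ m/K
ΔT = 3.60×10⁻³ / 2.143334×10⁻⁵ = 167.963 K, so T = 25.6 + 167.963 = 193.563 °C

T = 193.6 °C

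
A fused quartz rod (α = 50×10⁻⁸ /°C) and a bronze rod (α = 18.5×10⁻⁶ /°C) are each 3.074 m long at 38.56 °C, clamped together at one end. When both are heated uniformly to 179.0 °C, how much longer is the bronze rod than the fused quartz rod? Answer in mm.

7.77 mm

ΔT = 140.44 K
fused quartz: ΔL = 50×10⁻⁸ × 3.074 m × 140.44 = 2.1586×10⁻⁴ m = 0.21586 mm
bronze: ΔL = 18.5×10⁻⁶ × 3.074 m × 140.44 = 7.9867×10⁻³ m = 7.9867 mm
difference = 7.9867 − 0.21586 = 7.77084 mm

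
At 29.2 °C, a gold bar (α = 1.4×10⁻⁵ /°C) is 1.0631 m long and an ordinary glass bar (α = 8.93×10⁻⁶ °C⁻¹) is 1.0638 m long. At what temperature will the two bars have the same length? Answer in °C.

L₁(1 + α₁ΔT) = L₂(1 + α₂ΔT) ⇒ ΔT = (L₂ − L₁)/(α₁L₁ − α₂L₂)
L₂ − L₁ = 1.0638 − 1.0631 = 7.00×10⁻⁴ m
α₁L₁ − α₂L₂ = 1.4×10⁻⁵×1.0631 − 8.93×10⁻⁶×1.0638 = 5.383666×10⁻⁶ m/K
ΔT = 7.00×10⁻⁴ / 5.383666×10⁻⁶ = 130.023 K
T = 29.2 + 130.023 = 159.223 °C

T = 159.2 °C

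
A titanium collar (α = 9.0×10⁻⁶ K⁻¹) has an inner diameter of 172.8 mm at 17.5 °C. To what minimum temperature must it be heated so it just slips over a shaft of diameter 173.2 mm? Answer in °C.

Required Δd = 173.2 − 172.8 = 0.4 mm
Δd = αd₀ΔT ⇒ ΔT = Δd/(αd₀) = 0.4 / (9.0×10⁻⁶ × 172.8) = 257.20 K
T_min = 17.5 + 257.20 = 274.70 °C

T = 275 °C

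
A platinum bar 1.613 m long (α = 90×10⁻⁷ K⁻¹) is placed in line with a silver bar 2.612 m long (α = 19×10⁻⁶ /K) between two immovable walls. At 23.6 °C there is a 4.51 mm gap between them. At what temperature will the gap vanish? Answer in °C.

Gap closes when ΔL₁ + ΔL₂ = 4.51 mm = 4.51×10⁻³ m
(α₁L₁ + α₂L₂)ΔT = g
α₁L₁ + α₂L₂ = 90×10⁻⁷×1.613 + 19×10⁻⁶×2.612 = 6.4145×10⁻⁵ m/K
ΔT = 4.51×10⁻³ / 6.4145×10⁻⁵ = 70.309 K
T = 23.6 + 70.309 = 93.909 °C

T = 93.9 °C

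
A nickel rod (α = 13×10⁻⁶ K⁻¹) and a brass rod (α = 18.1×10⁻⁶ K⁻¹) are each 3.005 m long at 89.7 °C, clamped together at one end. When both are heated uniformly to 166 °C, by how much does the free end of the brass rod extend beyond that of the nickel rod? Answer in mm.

ΔT = 76.3 K
nickel: ΔL = 13×10⁻⁶ × 3.005 m × 76.3 = 2.9807×10⁻³ m = 2.9807 mm
brass: ΔL = 18.1×10⁻⁶ × 3.005 m × 76.3 = 4.1500×10⁻³ m = 4.1500 mm
difference = 4.1500 − 2.9807 = 1.1693 mm

1.17 mm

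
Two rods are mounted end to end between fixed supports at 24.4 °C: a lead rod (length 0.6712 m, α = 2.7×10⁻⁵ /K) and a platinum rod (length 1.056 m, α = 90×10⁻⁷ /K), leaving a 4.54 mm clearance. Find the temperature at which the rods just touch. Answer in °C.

T = 189 °C

Gap closes when ΔL₁ + ΔL₂ = 4.54 mm = 4.54×10⁻³ m
(α₁L₁ + α₂L₂)ΔT = g
α₁L₁ + α₂L₂ = 2.7×10⁻⁵×0.6712 + 90×10⁻⁷×1.056 = 2.76264×10⁻⁵ m/K
ΔT = 4.54×10⁻³ / 2.76264×10⁻⁵ = 164.34 K
T = 24.4 + 164.34 = 188.74 °C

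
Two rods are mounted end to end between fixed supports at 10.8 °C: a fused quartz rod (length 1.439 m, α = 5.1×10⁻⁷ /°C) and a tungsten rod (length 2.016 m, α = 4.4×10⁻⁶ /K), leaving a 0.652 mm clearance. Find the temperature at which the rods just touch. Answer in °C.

α₁L₁ = 7.3389×10⁻⁷ m/K, α₂L₂ = 8.8704×10⁻⁶ m/K → total 9.60429×10⁻⁶ m/K
ΔT = g/(α₁L₁+α₂L₂) = 6.52×10⁻⁴ / 9.60429×10⁻⁶ = 67.886 K
T = 10.8 + 67.886 = 78.686 °C

T = 78.7 °C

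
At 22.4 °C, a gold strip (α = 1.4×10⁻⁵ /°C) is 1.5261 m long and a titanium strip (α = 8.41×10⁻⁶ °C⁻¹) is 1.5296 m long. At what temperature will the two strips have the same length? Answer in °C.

L₁(1 + α₁ΔT) = L₂(1 + α₂ΔT) ⇒ ΔT = (L₂ − L₁)/(α₁L₁ − α₂L₂)
L₂ − L₁ = 1.5296 − 1.5261 = 3.50×10⁻³ m
α₁L₁ − α₂L₂ = 1.4×10⁻⁵×1.5261 − 8.41×10⁻⁶×1.5296 = 8.501464×10⁻⁶ m/K
ΔT = 3.50×10⁻³ / 8.501464×10⁻⁶ = 411.694 K
T = 22.4 + 411.694 = 434.094 °C

T = 434.1 °C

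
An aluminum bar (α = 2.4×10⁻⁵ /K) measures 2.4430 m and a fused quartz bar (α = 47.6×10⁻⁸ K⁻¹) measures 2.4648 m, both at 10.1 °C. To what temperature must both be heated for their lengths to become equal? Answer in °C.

T = 389.5 °C

L₁(1 + α₁ΔT) = L₂(1 + α₂ΔT) ⇒ ΔT = (L₂ − L₁)/(α₁L₁ − α₂L₂)
L₂ − L₁ = 2.4648 − 2.4430 = 2.18×10⁻² m
α₁L₁ − α₂L₂ = 2.4×10⁻⁵×2.4430 − 47.6×10⁻⁸×2.4648 = 5.74587552×10⁻⁵ m/K
ΔT = 2.18×10⁻² / 5.74587552×10⁻⁵ = 379.403 K
T = 10.1 + 379.403 = 389.503 °C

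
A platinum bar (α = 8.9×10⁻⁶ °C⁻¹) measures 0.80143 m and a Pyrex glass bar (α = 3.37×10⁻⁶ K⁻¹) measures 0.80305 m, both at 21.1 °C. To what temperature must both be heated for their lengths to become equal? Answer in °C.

Equal length when α₁L₁ΔT − α₂L₂ΔT = L₂ − L₁ = 1.62×10⁻³ m
α₁L₁ = 7.132727×10⁻⁶, α₂L₂ = 2.7062785×10⁻⁶ → Δ(αL) = 4.4264485×10⁻⁶ m/K
ΔT = 1.62×10⁻³ / 4.4264485×10⁻⁶ = 365.982 K, so T = 21.1 + 365.982 = 387.082 °C

T = 387.1 °C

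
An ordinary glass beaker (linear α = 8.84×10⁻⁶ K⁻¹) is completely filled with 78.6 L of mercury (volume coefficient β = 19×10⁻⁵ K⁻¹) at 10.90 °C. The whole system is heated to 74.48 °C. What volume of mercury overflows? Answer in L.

The beaker also expands: β_container ≈ 3α = 2.652×10⁻⁵ /K
Net overflow = V₀(β_liq − 3α_cont)ΔT
β − 3α = 1.90×10⁻⁴ − 2.652×10⁻⁵ = 1.6348×10⁻⁴ /K; ΔT = 63.58 K
ΔV = 78.6 × 1.6348×10⁻⁴ × 63.58 = 0.817 L

0.817 L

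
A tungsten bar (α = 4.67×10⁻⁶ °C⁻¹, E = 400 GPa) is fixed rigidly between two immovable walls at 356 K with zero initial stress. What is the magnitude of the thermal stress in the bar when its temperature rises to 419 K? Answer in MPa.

Fully constrained: the free strain ε = αΔT is blocked, so σ = Eε = EαΔT.
|ΔT| = 63 K
σ = 400×10⁹ × 4.67×10⁻⁶ × 63 = 1.18×10⁸ Pa

σ = 118 MPa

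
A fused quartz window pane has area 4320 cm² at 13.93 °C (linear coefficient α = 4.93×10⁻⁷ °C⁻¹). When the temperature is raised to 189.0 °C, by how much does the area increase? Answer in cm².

Area coefficient ≈ 2α; |ΔT| = 175.07 K
ΔA = 2αA₀ΔT = 2(4.93×10⁻⁷)(4320)(175.07) = 0.746 cm²

ΔA = 0.746 cm²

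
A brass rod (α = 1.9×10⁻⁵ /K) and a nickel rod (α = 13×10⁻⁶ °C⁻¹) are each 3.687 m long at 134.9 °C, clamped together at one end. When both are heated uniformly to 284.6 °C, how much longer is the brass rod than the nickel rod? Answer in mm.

3.31 mm

ΔT = 149.7 K
brass: ΔL = 1.9×10⁻⁵ × 3.687 m × 149.7 = 1.0487×10⁻² m = 10.487 mm
nickel: ΔL = 13×10⁻⁶ × 3.687 m × 149.7 = 7.1753×10⁻³ m = 7.1753 mm
difference = 10.487 − 7.1753 = 3.3117 mm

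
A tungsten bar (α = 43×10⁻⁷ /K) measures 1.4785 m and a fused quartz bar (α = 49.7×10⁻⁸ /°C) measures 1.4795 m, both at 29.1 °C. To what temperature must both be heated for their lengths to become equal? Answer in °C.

T = 207.0 °C

L₁(1 + α₁ΔT) = L₂(1 + α₂ΔT) ⇒ ΔT = (L₂ − L₁)/(α₁L₁ − α₂L₂)
L₂ − L₁ = 1.4795 − 1.4785 = 1.00×10⁻³ m
α₁L₁ − α₂L₂ = 43×10⁻⁷×1.4785 − 49.7×10⁻⁸×1.4795 = 5.6222385×10⁻⁶ m/K
ΔT = 1.00×10⁻³ / 5.6222385×10⁻⁶ = 177.865 K
T = 29.1 + 177.865 = 206.965 °C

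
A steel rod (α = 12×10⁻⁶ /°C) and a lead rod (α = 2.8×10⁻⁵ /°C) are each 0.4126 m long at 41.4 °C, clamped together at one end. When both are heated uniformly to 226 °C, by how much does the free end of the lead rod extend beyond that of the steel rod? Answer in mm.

1.22 mm

ΔT = 184.6 K
steel: ΔL = 12×10⁻⁶ × 0.4126 m × 184.6 = 9.1399×10⁻⁴ m = 0.91399 mm
lead: ΔL = 2.8×10⁻⁵ × 0.4126 m × 184.6 = 2.1326×10⁻³ m = 2.1326 mm
difference = 2.1326 − 0.91399 = 1.21861 mm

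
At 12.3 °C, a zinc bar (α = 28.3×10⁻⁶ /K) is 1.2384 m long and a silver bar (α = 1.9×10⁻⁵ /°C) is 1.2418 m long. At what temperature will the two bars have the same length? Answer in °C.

T = 309.2 °C

L₁(1 + α₁ΔT) = L₂(1 + α₂ΔT) ⇒ ΔT = (L₂ − L₁)/(α₁L₁ − α₂L₂)
L₂ − L₁ = 1.2418 − 1.2384 = 3.40×10⁻³ m
α₁L₁ − α₂L₂ = 28.3×10⁻⁶×1.2384 − 1.9×10⁻⁵×1.2418 = 1.145252×10⁻⁵ m/K
ΔT = 3.40×10⁻³ / 1.145252×10⁻⁵ = 296.878 K
T = 12.3 + 296.878 = 309.178 °C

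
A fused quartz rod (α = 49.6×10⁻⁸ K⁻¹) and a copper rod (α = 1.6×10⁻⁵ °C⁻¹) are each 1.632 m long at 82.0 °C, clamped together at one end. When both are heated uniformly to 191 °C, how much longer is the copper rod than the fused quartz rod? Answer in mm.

ΔT = 109.0 K
fused quartz: ΔL = 49.6×10⁻⁸ × 1.632 m × 109.0 = 8.8232×10⁻⁵ m = 0.088232 mm
copper: ΔL = 1.6×10⁻⁵ × 1.632 m × 109.0 = 2.8462×10⁻³ m = 2.8462 mm
difference = 2.8462 − 0.088232 = 2.757968 mm

2.76 mm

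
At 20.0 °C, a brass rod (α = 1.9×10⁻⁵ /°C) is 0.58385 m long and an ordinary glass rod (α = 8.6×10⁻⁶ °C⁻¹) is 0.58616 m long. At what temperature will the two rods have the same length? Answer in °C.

L₁(1 + α₁ΔT) = L₂(1 + α₂ΔT) ⇒ ΔT = (L₂ − L₁)/(α₁L₁ − α₂L₂)
L₂ − L₁ = 0.58616 − 0.58385 = 2.31×10⁻³ m
α₁L₁ − α₂L₂ = 1.9×10⁻⁵×0.58385 − 8.6×10⁻⁶×0.58616 = 6.052174×10⁻⁶ m/K
ΔT = 2.31×10⁻³ / 6.052174×10⁻⁶ = 381.681 K
T = 20.0 + 381.681 = 401.681 °C

T = 401.7 °C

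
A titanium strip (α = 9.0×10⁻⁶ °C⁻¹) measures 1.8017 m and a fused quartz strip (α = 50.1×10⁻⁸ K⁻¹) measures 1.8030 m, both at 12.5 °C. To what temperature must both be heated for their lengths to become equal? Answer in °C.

T = 97.40 °C

L₁(1 + α₁ΔT) = L₂(1 + α₂ΔT) ⇒ ΔT = (L₂ − L₁)/(α₁L₁ − α₂L₂)
L₂ − L₁ = 1.8030 − 1.8017 = 1.30×10⁻³ m
α₁L₁ − α₂L₂ = 9.0×10⁻⁶×1.8017 − 50.1×10⁻⁸×1.8030 = 1.5311997×10⁻⁵ m/K
ΔT = 1.30×10⁻³ / 1.5311997×10⁻⁵ = 84.9007 K
T = 12.5 + 84.9007 = 97.4007 °C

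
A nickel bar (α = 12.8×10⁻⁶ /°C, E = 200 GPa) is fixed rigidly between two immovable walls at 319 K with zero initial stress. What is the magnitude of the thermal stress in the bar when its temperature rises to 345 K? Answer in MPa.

σ = 66.6 MPa

Fully constrained: the free strain ε = αΔT is blocked, so σ = Eε = EαΔT.
|ΔT| = 26 K
σ = 200×10⁹ × 12.8×10⁻⁶ × 26 = 6.66×10⁷ Pa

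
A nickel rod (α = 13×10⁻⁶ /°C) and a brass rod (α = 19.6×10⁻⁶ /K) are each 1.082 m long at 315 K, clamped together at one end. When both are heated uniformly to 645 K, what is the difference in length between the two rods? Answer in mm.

2.36 mm

ΔT = 330 K
nickel: ΔL = 13×10⁻⁶ × 1.082 m × 330 = 4.6418×10⁻³ m = 4.6418 mm
brass: ΔL = 19.6×10⁻⁶ × 1.082 m × 330 = 6.9984×10⁻³ m = 6.9984 mm
difference = 6.9984 − 4.6418 = 2.3566 mm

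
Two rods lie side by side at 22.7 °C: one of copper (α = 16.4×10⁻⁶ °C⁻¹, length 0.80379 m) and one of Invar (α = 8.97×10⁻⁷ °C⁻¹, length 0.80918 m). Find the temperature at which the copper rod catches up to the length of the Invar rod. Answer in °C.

T = 455.4 °C

Equal length when α₁L₁ΔT − α₂L₂ΔT = L₂ − L₁ = 5.39×10⁻³ m
α₁L₁ = 1.3182156×10⁻⁵, α₂L₂ = 7.2583446×10⁻⁷ → Δ(αL) = 1.245632154×10⁻⁵ m/K
ΔT = 5.39×10⁻³ / 1.245632154×10⁻⁵ = 432.712 K, so T = 22.7 + 432.712 = 455.412 °C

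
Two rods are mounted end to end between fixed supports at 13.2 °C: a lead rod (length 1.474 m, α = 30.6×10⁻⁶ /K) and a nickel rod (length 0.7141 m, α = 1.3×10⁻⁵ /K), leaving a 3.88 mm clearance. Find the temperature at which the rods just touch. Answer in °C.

α₁L₁ = 4.51044×10⁻⁵ m/K, α₂L₂ = 9.2833×10⁻⁶ m/K → total 5.43877×10⁻⁵ m/K
ΔT = g/(α₁L₁+α₂L₂) = 3.88×10⁻³ / 5.43877×10⁻⁵ = 71.340 K
T = 13.2 + 71.340 = 84.540 °C

T = 84.5 °C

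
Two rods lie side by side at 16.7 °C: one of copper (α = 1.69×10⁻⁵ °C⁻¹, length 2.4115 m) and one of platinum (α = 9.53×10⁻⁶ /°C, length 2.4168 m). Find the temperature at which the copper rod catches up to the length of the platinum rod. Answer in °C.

L₁(1 + α₁ΔT) = L₂(1 + α₂ΔT) ⇒ ΔT = (L₂ − L₁)/(α₁L₁ − α₂L₂)
L₂ − L₁ = 2.4168 − 2.4115 = 5.30×10⁻³ m
α₁L₁ − α₂L₂ = 1.69×10⁻⁵×2.4115 − 9.53×10⁻⁶×2.4168 = 1.7722246×10⁻⁵ m/K
ΔT = 5.30×10⁻³ / 1.7722246×10⁻⁵ = 299.059 K
T = 16.7 + 299.059 = 315.759 °C

T = 315.8 °C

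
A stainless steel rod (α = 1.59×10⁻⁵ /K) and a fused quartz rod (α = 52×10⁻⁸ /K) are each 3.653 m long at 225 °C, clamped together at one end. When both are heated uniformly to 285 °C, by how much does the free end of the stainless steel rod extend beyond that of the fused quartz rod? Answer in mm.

ΔT = 60 K
stainless steel: ΔL = 1.59×10⁻⁵ × 3.653 m × 60 = 3.4850×10⁻³ m = 3.4850 mm
fused quartz: ΔL = 52×10⁻⁸ × 3.653 m × 60 = 1.1397×10⁻⁴ m = 0.11397 mm
difference = 3.4850 − 0.11397 = 3.37103 mm

3.37 mm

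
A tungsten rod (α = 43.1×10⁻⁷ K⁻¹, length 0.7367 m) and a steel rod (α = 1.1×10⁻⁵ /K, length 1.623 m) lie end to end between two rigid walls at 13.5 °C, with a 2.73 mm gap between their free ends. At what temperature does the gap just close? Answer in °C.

α₁L₁ = 3.175177×10⁻⁶ m/K, α₂L₂ = 1.7853×10⁻⁵ m/K → total 2.1028177×10⁻⁵ m/K
ΔT = g/(α₁L₁+α₂L₂) = 2.73×10⁻³ / 2.1028177×10⁻⁵ = 129.83 K
T = 13.5 + 129.83 = 143.33 °C

T = 143 °C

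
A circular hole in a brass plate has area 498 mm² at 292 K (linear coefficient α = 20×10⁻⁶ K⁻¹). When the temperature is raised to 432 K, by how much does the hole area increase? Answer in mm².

Area coefficient ≈ 2α; |ΔT| = 140 K
ΔA = 2αA₀ΔT = 2(20×10⁻⁶)(498)(140) = 2.79 mm²

ΔA = 2.79 mm²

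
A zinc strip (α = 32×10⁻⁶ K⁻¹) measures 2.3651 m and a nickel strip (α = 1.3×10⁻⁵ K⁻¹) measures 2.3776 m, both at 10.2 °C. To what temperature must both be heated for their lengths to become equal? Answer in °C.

L₁(1 + α₁ΔT) = L₂(1 + α₂ΔT) ⇒ ΔT = (L₂ − L₁)/(α₁L₁ − α₂L₂)
L₂ − L₁ = 2.3776 − 2.3651 = 1.25×10⁻² m
α₁L₁ − α₂L₂ = 32×10⁻⁶×2.3651 − 1.3×10⁻⁵×2.3776 = 4.47744×10⁻⁵ m/K
ΔT = 1.25×10⁻² / 4.47744×10⁻⁵ = 279.177 K
T = 10.2 + 279.177 = 289.377 °C

T = 289.4 °C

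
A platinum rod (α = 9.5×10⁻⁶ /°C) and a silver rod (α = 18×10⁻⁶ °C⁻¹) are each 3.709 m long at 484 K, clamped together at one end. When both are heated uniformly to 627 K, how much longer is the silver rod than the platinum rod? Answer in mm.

4.51 mm

ΔT = 143 K
platinum: ΔL = 9.5×10⁻⁶ × 3.709 m × 143 = 5.0387×10⁻³ m = 5.0387 mm
silver: ΔL = 18×10⁻⁶ × 3.709 m × 143 = 9.5470×10⁻³ m = 9.5470 mm
difference = 9.5470 − 5.0387 = 4.5083 mm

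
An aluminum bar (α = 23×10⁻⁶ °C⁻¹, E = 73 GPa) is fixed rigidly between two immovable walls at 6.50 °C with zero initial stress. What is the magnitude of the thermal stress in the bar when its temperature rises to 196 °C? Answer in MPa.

Fully constrained: the free strain ε = αΔT is blocked, so σ = Eε = EαΔT.
|ΔT| = 189.50 K
σ = 73.0×10⁹ × 23×10⁻⁶ × 189.50 = 3.18×10⁸ Pa

σ = 318 MPa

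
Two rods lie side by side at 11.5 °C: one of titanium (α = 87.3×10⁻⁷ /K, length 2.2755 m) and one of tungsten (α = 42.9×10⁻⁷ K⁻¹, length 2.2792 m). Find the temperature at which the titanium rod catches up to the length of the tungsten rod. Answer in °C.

T = 378.3 °C

Equal length when α₁L₁ΔT − α₂L₂ΔT = L₂ − L₁ = 3.70×10⁻³ m
α₁L₁ = 1.9865115×10⁻⁵, α₂L₂ = 9.777768×10⁻⁶ → Δ(αL) = 1.0087347×10⁻⁵ m/K
ΔT = 3.70×10⁻³ / 1.0087347×10⁻⁵ = 366.796 K, so T = 11.5 + 366.796 = 378.296 °C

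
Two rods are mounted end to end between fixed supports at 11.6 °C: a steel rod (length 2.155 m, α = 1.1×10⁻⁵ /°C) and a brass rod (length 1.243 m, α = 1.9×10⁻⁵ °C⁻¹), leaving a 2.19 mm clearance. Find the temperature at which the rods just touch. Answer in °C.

Gap closes when ΔL₁ + ΔL₂ = 2.19 mm = 2.19×10⁻³ m
(α₁L₁ + α₂L₂)ΔT = g
α₁L₁ + α₂L₂ = 1.1×10⁻⁵×2.155 + 1.9×10⁻⁵×1.243 = 4.7322×10⁻⁵ m/K
ΔT = 2.19×10⁻³ / 4.7322×10⁻⁵ = 46.279 K
T = 11.6 + 46.279 = 57.879 °C

T = 57.9 °C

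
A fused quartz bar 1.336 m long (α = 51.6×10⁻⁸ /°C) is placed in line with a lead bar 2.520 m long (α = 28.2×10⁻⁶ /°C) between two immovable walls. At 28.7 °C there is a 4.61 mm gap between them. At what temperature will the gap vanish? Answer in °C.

T = 92.9 °C

α₁L₁ = 6.89376×10⁻⁷ m/K, α₂L₂ = 7.1064×10⁻⁵ m/K → total 7.1753376×10⁻⁵ m/K
ΔT = g/(α₁L₁+α₂L₂) = 4.61×10⁻³ / 7.1753376×10⁻⁵ = 64.248 K
T = 28.7 + 64.248 = 92.948 °C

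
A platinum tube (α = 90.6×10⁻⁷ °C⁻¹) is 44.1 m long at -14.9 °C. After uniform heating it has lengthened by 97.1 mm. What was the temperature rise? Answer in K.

ΔL = αL₀ΔT ⇒ ΔT = ΔL / (αL₀)
ΔT = 97.1×10⁻³ m / (90.6×10⁻⁷ × 44.1 m) = 243.03 K

ΔT = 243 K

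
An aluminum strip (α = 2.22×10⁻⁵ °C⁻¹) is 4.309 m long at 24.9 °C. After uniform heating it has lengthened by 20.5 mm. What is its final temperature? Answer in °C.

T = 239 °C

ΔL = αL₀ΔT ⇒ ΔT = ΔL / (αL₀)
ΔT = 20.5×10⁻³ m / (2.22×10⁻⁵ × 4.309 m) = 214.30 K
T = 24.9 + 214.30 = 239.20 °C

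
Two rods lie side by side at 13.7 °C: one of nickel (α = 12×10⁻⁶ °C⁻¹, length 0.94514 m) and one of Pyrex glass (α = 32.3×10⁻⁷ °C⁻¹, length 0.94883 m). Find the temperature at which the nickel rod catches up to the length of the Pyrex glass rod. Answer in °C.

T = 459.5 °C

Equal length when α₁L₁ΔT − α₂L₂ΔT = L₂ − L₁ = 3.69×10⁻³ m
α₁L₁ = 1.134168×10⁻⁵, α₂L₂ = 3.0647209×10⁻⁶ → Δ(αL) = 8.2769591×10⁻⁶ m/K
ΔT = 3.69×10⁻³ / 8.2769591×10⁻⁶ = 445.816 K, so T = 13.7 + 445.816 = 459.516 °C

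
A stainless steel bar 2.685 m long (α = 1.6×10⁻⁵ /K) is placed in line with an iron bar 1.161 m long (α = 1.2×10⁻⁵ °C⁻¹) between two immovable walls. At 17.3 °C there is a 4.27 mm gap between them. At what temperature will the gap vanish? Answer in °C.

T = 92.4 °C

Gap closes when ΔL₁ + ΔL₂ = 4.27 mm = 4.27×10⁻³ m
(α₁L₁ + α₂L₂)ΔT = g
α₁L₁ + α₂L₂ = 1.6×10⁻⁵×2.685 + 1.2×10⁻⁵×1.161 = 5.6892×10⁻⁵ m/K
ΔT = 4.27×10⁻³ / 5.6892×10⁻⁵ = 75.054 K
T = 17.3 + 75.054 = 92.354 °C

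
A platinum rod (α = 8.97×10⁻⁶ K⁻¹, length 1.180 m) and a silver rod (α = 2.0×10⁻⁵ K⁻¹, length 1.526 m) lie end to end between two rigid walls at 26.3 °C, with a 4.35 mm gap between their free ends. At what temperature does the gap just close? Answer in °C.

T = 132 °C

α₁L₁ = 1.05846×10⁻⁵ m/K, α₂L₂ = 3.052×10⁻⁵ m/K → total 4.11046×10⁻⁵ m/K
ΔT = g/(α₁L₁+α₂L₂) = 4.35×10⁻³ / 4.11046×10⁻⁵ = 105.83 K
T = 26.3 + 105.83 = 132.13 °C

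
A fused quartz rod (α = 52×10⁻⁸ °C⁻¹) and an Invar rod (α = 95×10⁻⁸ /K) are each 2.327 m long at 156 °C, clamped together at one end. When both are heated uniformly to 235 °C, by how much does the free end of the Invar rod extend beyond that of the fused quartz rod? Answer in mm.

0.0790 mm

ΔT = 79 K
fused quartz: ΔL = 52×10⁻⁸ × 2.327 m × 79 = 9.5593×10⁻⁵ m = 0.095593 mm
Invar: ΔL = 95×10⁻⁸ × 2.327 m × 79 = 1.7464×10⁻⁴ m = 0.17464 mm
difference = 0.17464 − 0.095593 = 0.079047 mm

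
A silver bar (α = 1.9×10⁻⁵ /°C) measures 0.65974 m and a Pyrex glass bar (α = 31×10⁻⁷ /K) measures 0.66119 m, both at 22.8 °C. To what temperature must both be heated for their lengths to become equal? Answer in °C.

Equal length when α₁L₁ΔT − α₂L₂ΔT = L₂ − L₁ = 1.45×10⁻³ m
α₁L₁ = 1.253506×10⁻⁵, α₂L₂ = 2.049689×10⁻⁶ → Δ(αL) = 1.0485371×10⁻⁵ m/K
ΔT = 1.45×10⁻³ / 1.0485371×10⁻⁵ = 138.288 K, so T = 22.8 + 138.288 = 161.088 °C

T = 161.1 °C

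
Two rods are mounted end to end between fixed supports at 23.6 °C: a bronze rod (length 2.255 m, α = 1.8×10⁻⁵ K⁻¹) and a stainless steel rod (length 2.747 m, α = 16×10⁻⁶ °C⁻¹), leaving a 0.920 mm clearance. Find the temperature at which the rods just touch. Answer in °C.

α₁L₁ = 4.059×10⁻⁵ m/K, α₂L₂ = 4.3952×10⁻⁵ m/K → total 8.4542×10⁻⁵ m/K
ΔT = g/(α₁L₁+α₂L₂) = 9.20×10⁻⁴ / 8.4542×10⁻⁵ = 10.882 K
T = 23.6 + 10.882 = 34.482 °C

T = 34.5 °C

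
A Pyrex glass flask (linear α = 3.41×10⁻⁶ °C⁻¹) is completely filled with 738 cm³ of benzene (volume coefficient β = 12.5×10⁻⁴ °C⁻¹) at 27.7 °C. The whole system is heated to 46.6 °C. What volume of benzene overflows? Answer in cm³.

The flask also expands: β_container ≈ 3α = 1.023×10⁻⁵ /K
Net overflow = V₀(β_liq − 3α_cont)ΔT
β − 3α = 1.25×10⁻³ − 1.023×10⁻⁵ = 1.23977×10⁻³ /K; ΔT = 18.9 K
ΔV = 738 × 1.23977×10⁻³ × 18.9 = 17.3 cm³

17.3 cm³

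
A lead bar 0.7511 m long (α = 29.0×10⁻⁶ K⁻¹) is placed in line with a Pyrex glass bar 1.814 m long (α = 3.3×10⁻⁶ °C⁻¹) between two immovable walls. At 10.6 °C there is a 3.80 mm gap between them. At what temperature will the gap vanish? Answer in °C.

α₁L₁ = 2.17819×10⁻⁵ m/K, α₂L₂ = 5.9862×10⁻⁶ m/K → total 2.77681×10⁻⁵ m/K
ΔT = g/(α₁L₁+α₂L₂) = 3.80×10⁻³ / 2.77681×10⁻⁵ = 136.85 K
T = 10.6 + 136.85 = 147.45 °C

T = 147 °C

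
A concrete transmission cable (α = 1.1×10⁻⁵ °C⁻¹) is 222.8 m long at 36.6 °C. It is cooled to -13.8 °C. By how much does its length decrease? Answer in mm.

ΔL = 124 mm

|ΔT| = |-13.8 − 36.6| = 50.4 K
ΔL = αL₀ΔT = (1.1×10⁻⁵)(222.8)(50.4) = 1.24×10⁻¹ m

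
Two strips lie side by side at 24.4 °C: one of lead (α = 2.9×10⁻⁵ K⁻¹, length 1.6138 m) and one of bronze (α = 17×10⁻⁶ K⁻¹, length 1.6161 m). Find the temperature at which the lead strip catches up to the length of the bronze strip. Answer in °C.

L₁(1 + α₁ΔT) = L₂(1 + α₂ΔT) ⇒ ΔT = (L₂ − L₁)/(α₁L₁ − α₂L₂)
L₂ − L₁ = 1.6161 − 1.6138 = 2.30×10⁻³ m
α₁L₁ − α₂L₂ = 2.9×10⁻⁵×1.6138 − 17×10⁻⁶×1.6161 = 1.93265×10⁻⁵ m/K
ΔT = 2.30×10⁻³ / 1.93265×10⁻⁵ = 119.008 K
T = 24.4 + 119.008 = 143.408 °C

T = 143.4 °C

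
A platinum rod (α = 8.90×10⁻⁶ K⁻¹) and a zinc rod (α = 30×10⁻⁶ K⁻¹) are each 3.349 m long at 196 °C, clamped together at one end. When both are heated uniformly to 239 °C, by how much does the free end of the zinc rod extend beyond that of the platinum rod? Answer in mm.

3.04 mm

ΔT = 43 K
platinum: ΔL = 8.90×10⁻⁶ × 3.349 m × 43 = 1.2817×10⁻³ m = 1.2817 mm
zinc: ΔL = 30×10⁻⁶ × 3.349 m × 43 = 4.3202×10⁻³ m = 4.3202 mm
difference = 4.3202 − 1.2817 = 3.0385 mm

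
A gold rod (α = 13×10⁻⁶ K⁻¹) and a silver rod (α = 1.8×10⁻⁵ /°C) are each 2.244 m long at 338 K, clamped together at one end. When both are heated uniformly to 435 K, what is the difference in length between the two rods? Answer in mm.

ΔT = 97 K
gold: ΔL = 13×10⁻⁶ × 2.244 m × 97 = 2.8297×10⁻³ m = 2.8297 mm
silver: ΔL = 1.8×10⁻⁵ × 2.244 m × 97 = 3.9180×10⁻³ m = 3.9180 mm
difference = 3.9180 − 2.8297 = 1.0883 mm

1.09 mm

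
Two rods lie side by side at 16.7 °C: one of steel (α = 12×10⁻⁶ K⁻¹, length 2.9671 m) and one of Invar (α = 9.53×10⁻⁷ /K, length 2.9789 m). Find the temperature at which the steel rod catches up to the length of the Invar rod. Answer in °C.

L₁(1 + α₁ΔT) = L₂(1 + α₂ΔT) ⇒ ΔT = (L₂ − L₁)/(α₁L₁ − α₂L₂)
L₂ − L₁ = 2.9789 − 2.9671 = 1.18×10⁻² m
α₁L₁ − α₂L₂ = 12×10⁻⁶×2.9671 − 9.53×10⁻⁷×2.9789 = 3.27663083×10⁻⁵ m/K
ΔT = 1.18×10⁻² / 3.27663083×10⁻⁵ = 360.126 K
T = 16.7 + 360.126 = 376.826 °C

T = 376.8 °C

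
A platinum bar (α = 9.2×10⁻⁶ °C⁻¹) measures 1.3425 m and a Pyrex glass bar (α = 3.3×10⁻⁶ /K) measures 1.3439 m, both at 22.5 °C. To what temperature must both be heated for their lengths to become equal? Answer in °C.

L₁(1 + α₁ΔT) = L₂(1 + α₂ΔT) ⇒ ΔT = (L₂ − L₁)/(α₁L₁ − α₂L₂)
L₂ − L₁ = 1.3439 − 1.3425 = 1.40×10⁻³ m
α₁L₁ − α₂L₂ = 9.2×10⁻⁶×1.3425 − 3.3×10⁻⁶×1.3439 = 7.91613×10⁻⁶ m/K
ΔT = 1.40×10⁻³ / 7.91613×10⁻⁶ = 176.854 K
T = 22.5 + 176.854 = 199.354 °C

T = 199.4 °C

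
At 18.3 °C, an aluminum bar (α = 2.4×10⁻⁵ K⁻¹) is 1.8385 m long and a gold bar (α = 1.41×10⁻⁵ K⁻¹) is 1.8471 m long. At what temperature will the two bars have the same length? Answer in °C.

T = 494.0 °C

Equal length when α₁L₁ΔT − α₂L₂ΔT = L₂ − L₁ = 8.60×10⁻³ m
α₁L₁ = 4.4124×10⁻⁵, α₂L₂ = 2.604411×10⁻⁵ → Δ(αL) = 1.807989×10⁻⁵ m/K
ΔT = 8.60×10⁻³ / 1.807989×10⁻⁵ = 475.667 K, so T = 18.3 + 475.667 = 493.967 °C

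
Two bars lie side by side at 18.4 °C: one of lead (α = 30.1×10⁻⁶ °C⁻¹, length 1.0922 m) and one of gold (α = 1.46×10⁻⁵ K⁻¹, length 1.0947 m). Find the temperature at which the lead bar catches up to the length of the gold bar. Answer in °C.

L₁(1 + α₁ΔT) = L₂(1 + α₂ΔT) ⇒ ΔT = (L₂ − L₁)/(α₁L₁ − α₂L₂)
L₂ − L₁ = 1.0947 − 1.0922 = 2.50×10⁻³ m
α₁L₁ − α₂L₂ = 30.1×10⁻⁶×1.0922 − 1.46×10⁻⁵×1.0947 = 1.68926×10⁻⁵ m/K
ΔT = 2.50×10⁻³ / 1.68926×10⁻⁵ = 147.994 K
T = 18.4 + 147.994 = 166.394 °C

T = 166.4 °C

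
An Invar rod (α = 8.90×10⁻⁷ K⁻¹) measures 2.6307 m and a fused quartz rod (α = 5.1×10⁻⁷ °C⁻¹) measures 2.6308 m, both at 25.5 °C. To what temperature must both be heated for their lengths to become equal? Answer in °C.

Equal length when α₁L₁ΔT − α₂L₂ΔT = L₂ − L₁ = 1.00×10⁻⁴ m
α₁L₁ = 2.341323×10⁻⁶, α₂L₂ = 1.341708×10⁻⁶ → Δ(αL) = 9.99615×10⁻⁷ m/K
ΔT = 1.00×10⁻⁴ / 9.99615×10⁻⁷ = 100.039 K, so T = 25.5 + 100.039 = 125.539 °C

T = 125.5 °C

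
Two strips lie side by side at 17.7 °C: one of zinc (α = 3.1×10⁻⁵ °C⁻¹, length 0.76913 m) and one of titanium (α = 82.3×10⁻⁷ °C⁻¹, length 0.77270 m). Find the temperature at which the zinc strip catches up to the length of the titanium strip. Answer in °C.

T = 221.9 °C

Equal length when α₁L₁ΔT − α₂L₂ΔT = L₂ − L₁ = 3.57×10⁻³ m
α₁L₁ = 2.384303×10⁻⁵, α₂L₂ = 6.359321×10⁻⁶ → Δ(αL) = 1.7483709×10⁻⁵ m/K
ΔT = 3.57×10⁻³ / 1.7483709×10⁻⁵ = 204.190 K, so T = 17.7 + 204.190 = 221.890 °C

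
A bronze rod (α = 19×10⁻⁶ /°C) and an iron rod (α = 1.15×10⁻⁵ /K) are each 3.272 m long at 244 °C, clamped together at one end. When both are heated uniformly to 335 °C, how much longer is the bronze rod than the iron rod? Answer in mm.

2.23 mm

ΔT = 91 K
bronze: ΔL = 19×10⁻⁶ × 3.272 m × 91 = 5.6573×10⁻³ m = 5.6573 mm
iron: ΔL = 1.15×10⁻⁵ × 3.272 m × 91 = 3.4241×10⁻³ m = 3.4241 mm
difference = 5.6573 − 3.4241 = 2.2332 mm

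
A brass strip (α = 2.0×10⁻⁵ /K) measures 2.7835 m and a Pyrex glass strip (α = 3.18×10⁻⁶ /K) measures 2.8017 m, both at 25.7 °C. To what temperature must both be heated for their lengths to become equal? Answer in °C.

Equal length when α₁L₁ΔT − α₂L₂ΔT = L₂ − L₁ = 1.82×10⁻² m
α₁L₁ = 5.567×10⁻⁵, α₂L₂ = 8.909406×10⁻⁶ → Δ(αL) = 4.6760594×10⁻⁵ m/K
ΔT = 1.82×10⁻² / 4.6760594×10⁻⁵ = 389.217 K, so T = 25.7 + 389.217 = 414.917 °C

T = 414.9 °C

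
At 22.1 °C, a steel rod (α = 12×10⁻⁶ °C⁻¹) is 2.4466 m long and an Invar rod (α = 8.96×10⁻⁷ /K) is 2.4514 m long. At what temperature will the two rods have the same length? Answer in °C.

L₁(1 + α₁ΔT) = L₂(1 + α₂ΔT) ⇒ ΔT = (L₂ − L₁)/(α₁L₁ − α₂L₂)
L₂ − L₁ = 2.4514 − 2.4466 = 4.80×10⁻³ m
α₁L₁ − α₂L₂ = 12×10⁻⁶×2.4466 − 8.96×10⁻⁷×2.4514 = 2.71627456×10⁻⁵ m/K
ΔT = 4.80×10⁻³ / 2.71627456×10⁻⁵ = 176.713 K
T = 22.1 + 176.713 = 198.813 °C

T = 198.8 °C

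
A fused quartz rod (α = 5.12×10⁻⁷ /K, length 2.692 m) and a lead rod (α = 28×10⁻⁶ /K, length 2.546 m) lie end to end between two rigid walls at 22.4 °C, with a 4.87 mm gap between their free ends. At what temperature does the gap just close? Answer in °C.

α₁L₁ = 1.378304×10⁻⁶ m/K, α₂L₂ = 7.1288×10⁻⁵ m/K → total 7.2666304×10⁻⁵ m/K
ΔT = g/(α₁L₁+α₂L₂) = 4.87×10⁻³ / 7.2666304×10⁻⁵ = 67.019 K
T = 22.4 + 67.019 = 89.419 °C

T = 89.4 °C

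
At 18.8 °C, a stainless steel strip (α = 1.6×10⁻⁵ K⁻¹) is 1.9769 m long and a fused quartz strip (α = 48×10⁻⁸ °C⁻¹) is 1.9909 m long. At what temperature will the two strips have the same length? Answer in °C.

T = 475.2 °C

Equal length when α₁L₁ΔT − α₂L₂ΔT = L₂ − L₁ = 1.40×10⁻² m
α₁L₁ = 3.16304×10⁻⁵, α₂L₂ = 9.55632×10⁻⁷ → Δ(αL) = 3.0674768×10⁻⁵ m/K
ΔT = 1.40×10⁻² / 3.0674768×10⁻⁵ = 456.401 K, so T = 18.8 + 456.401 = 475.201 °C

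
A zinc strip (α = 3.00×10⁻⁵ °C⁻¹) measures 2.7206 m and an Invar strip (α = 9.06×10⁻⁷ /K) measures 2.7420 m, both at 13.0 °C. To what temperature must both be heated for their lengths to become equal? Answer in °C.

L₁(1 + α₁ΔT) = L₂(1 + α₂ΔT) ⇒ ΔT = (L₂ − L₁)/(α₁L₁ − α₂L₂)
L₂ − L₁ = 2.7420 − 2.7206 = 2.14×10⁻² m
α₁L₁ − α₂L₂ = 3.00×10⁻⁵×2.7206 − 9.06×10⁻⁷×2.7420 = 7.9133748×10⁻⁵ m/K
ΔT = 2.14×10⁻² / 7.9133748×10⁻⁵ = 270.428 K
T = 13.0 + 270.428 = 283.428 °C

T = 283.4 °C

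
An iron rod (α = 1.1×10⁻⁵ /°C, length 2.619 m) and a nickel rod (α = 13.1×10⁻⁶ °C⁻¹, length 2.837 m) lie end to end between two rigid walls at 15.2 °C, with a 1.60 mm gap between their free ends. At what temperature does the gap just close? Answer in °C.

T = 39.5 °C

α₁L₁ = 2.8809×10⁻⁵ m/K, α₂L₂ = 3.71647×10⁻⁵ m/K → total 6.59737×10⁻⁵ m/K
ΔT = g/(α₁L₁+α₂L₂) = 1.60×10⁻³ / 6.59737×10⁻⁵ = 24.252 K
T = 15.2 + 24.252 = 39.452 °C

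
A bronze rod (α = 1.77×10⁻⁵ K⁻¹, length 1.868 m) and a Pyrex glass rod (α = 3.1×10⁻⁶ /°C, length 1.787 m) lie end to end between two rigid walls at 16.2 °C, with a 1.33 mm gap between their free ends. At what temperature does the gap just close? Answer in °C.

α₁L₁ = 3.30636×10⁻⁵ m/K, α₂L₂ = 5.5397×10⁻⁶ m/K → total 3.86033×10⁻⁵ m/K
ΔT = g/(α₁L₁+α₂L₂) = 1.33×10⁻³ / 3.86033×10⁻⁵ = 34.453 K
T = 16.2 + 34.453 = 50.653 °C

T = 50.7 °C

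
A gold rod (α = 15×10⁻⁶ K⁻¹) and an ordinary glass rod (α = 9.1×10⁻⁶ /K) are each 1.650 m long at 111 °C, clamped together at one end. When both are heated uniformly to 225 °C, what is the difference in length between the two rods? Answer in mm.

ΔT = 114 K
gold: ΔL = 15×10⁻⁶ × 1.650 m × 114 = 2.8215×10⁻³ m = 2.8215 mm
ordinary glass: ΔL = 9.1×10⁻⁶ × 1.650 m × 114 = 1.7117×10⁻³ m = 1.7117 mm
difference = 2.8215 − 1.7117 = 1.1098 mm

1.11 mm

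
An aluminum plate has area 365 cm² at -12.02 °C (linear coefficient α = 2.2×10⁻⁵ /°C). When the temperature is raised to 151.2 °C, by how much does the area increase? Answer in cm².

Area coefficient ≈ 2α; |ΔT| = 163.22 K
ΔA = 2αA₀ΔT = 2(2.2×10⁻⁵)(365)(163.22) = 2.62 cm²

ΔA = 2.62 cm²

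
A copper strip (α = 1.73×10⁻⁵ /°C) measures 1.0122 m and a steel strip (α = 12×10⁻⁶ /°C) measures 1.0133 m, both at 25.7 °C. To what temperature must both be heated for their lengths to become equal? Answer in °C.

Equal length when α₁L₁ΔT − α₂L₂ΔT = L₂ − L₁ = 1.10×10⁻³ m
α₁L₁ = 1.751106×10⁻⁵, α₂L₂ = 1.21596×10⁻⁵ → Δ(αL) = 5.35146×10⁻⁶ m/K
ΔT = 1.10×10⁻³ / 5.35146×10⁻⁶ = 205.551 K, so T = 25.7 + 205.551 = 231.251 °C

T = 231.3 °C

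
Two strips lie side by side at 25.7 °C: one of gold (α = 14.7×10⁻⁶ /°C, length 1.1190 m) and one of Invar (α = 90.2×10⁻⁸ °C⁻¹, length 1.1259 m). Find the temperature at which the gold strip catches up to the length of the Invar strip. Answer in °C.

T = 472.8 °C

Equal length when α₁L₁ΔT − α₂L₂ΔT = L₂ − L₁ = 6.90×10⁻³ m
α₁L₁ = 1.64493×10⁻⁵, α₂L₂ = 1.0155618×10⁻⁶ → Δ(αL) = 1.54337382×10⁻⁵ m/K
ΔT = 6.90×10⁻³ / 1.54337382×10⁻⁵ = 447.073 K, so T = 25.7 + 447.073 = 472.773 °C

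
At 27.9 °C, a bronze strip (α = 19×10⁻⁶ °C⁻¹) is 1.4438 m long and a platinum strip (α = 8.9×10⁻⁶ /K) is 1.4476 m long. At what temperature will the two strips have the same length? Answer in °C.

Equal length when α₁L₁ΔT − α₂L₂ΔT = L₂ − L₁ = 3.80×10⁻³ m
α₁L₁ = 2.74322×10⁻⁵, α₂L₂ = 1.288364×10⁻⁵ → Δ(αL) = 1.454856×10⁻⁵ m/K
ΔT = 3.80×10⁻³ / 1.454856×10⁻⁵ = 261.194 K, so T = 27.9 + 261.194 = 289.094 °C

T = 289.1 °C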